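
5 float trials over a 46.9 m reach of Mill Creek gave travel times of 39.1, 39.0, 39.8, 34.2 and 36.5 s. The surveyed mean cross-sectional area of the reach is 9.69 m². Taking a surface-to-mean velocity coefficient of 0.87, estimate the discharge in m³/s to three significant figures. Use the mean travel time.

10.5 m³/s

t̄ = (39.1 + 39.0 + 39.8 + 34.2 + 36.5) / 5 = 37.72 s
v_surface = L / t̄ = 46.9 / 37.72 = 1.243 m/s
v_mean = 0.87 × 1.243 = 1.082 m/s
Q = A × v_mean = 9.69 × 1.082 = 10.48 m³/s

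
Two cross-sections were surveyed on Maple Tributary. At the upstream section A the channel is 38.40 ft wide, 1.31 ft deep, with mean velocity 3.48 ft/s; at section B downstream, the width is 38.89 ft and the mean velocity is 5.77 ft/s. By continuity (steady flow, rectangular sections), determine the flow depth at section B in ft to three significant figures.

0.780 ft

Q = A₁V₁ = (38.40×1.31) × 3.48 = 175.1 ft³/s
d₂ = Q/(b₂ V₂) = 175.1/(38.89×5.77) = 0.7801 ft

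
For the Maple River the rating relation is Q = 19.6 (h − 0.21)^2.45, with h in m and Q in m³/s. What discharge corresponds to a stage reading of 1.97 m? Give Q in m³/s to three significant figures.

Q = 19.6 × (1.97 − 0.21)^2.45 = 19.6 × 1.76^2.45 = 78.30 m³/s

78.3 m³/s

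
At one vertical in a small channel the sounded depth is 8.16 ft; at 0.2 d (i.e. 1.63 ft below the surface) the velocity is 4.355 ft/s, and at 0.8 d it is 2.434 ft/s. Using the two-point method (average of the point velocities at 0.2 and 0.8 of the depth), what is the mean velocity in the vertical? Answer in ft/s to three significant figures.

v̄ = (4.355 + 2.434) / 2 = 3.395 ft/s

3.39 ft/s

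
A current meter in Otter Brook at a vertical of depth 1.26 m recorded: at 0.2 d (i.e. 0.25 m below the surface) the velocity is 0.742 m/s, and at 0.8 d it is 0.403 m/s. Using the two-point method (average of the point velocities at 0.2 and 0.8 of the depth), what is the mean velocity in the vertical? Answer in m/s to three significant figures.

v̄ = (0.742 + 0.403) / 2 = 0.5725 m/s

0.573 m/s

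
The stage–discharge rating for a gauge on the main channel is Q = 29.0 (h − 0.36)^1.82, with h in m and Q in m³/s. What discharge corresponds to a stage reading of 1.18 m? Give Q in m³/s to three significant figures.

Q = 29.0 × (1.18 − 0.36)^1.82 = 29.0 × 0.82^1.82 = 20.21 m³/s

20.2 m³/s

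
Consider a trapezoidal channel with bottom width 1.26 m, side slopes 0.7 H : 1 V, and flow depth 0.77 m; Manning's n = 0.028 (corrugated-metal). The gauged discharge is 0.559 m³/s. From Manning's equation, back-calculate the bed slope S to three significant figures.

0.000380

A = (b + z·y)·y = (1.26 + 0.7×0.77)×0.77 = 1.385 m²
P = b + 2y√(1+z²) = 1.26 + 2×0.77×√(1+0.7²) = 3.140 m
R = A/P = 1.385/3.140 = 0.4412 m
S = (Q·n / (1·A·R^(2/3)))² = (0.559×0.028 / (1×1.385×0.5795))² = 0.0003801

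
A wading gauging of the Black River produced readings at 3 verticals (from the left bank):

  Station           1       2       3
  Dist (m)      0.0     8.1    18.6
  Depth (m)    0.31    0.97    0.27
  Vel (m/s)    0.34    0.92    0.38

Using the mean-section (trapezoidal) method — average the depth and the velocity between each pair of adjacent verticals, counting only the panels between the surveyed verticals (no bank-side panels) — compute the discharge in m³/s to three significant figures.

Panel 1-2: Δb = 8.1 m, d̄ = (0.31+0.97)/2 = 0.64, v̄ = (0.34+0.92)/2 = 0.63 → q = 8.1×0.64×0.63 = 3.266 m³/s
Panel 2-3: Δb = 10.5 m, d̄ = (0.97+0.27)/2 = 0.62, v̄ = (0.92+0.38)/2 = 0.65 → q = 10.5×0.62×0.65 = 4.232 m³/s
Q = Σ q = 7.497 m³/s

7.50 m³/s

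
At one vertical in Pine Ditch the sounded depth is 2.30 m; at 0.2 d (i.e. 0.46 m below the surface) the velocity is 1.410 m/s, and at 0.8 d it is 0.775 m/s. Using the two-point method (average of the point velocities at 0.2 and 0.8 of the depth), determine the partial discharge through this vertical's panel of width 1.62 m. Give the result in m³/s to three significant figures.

4.07 m³/s

v̄ = (1.410 + 0.775) / 2 = 1.093 m/s
q = v̄ × d × w = 1.093 × 2.30 × 1.62 = 4.071 m³/s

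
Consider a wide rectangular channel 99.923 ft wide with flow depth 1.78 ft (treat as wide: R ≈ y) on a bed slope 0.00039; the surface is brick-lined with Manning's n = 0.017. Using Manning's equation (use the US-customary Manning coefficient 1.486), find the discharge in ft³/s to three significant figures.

A = b·y = 99.923 × 1.78 = 177.9 ft²
Wide channel: R ≈ y = 1.78 ft
Q = (1.486/n)·A·R^(2/3)·S^(1/2) = (1.486/0.017) × 177.9 × 1.780^(2/3) × 0.00039^(1/2) = 451.0 ft³/s

451 ft³/s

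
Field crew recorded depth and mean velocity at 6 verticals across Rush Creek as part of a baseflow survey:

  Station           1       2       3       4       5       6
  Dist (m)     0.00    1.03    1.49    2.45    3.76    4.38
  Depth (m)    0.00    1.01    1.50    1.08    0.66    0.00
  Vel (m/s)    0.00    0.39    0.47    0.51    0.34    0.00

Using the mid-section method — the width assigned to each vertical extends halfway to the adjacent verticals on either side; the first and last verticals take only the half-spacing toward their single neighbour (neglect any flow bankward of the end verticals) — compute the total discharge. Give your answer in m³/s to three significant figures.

1.64 m³/s

w_2 = (1.49 − 0.00)/2 = 0.745 m; q_2 = 0.39 × 1.01 × 0.745 = 0.2935 m³/s
w_3 = (2.45 − 1.03)/2 = 0.71 m; q_3 = 0.47 × 1.50 × 0.71 = 0.5006 m³/s
w_4 = (3.76 − 1.49)/2 = 1.135 m; q_4 = 0.51 × 1.08 × 1.135 = 0.6252 m³/s
w_5 = (4.38 − 2.45)/2 = 0.965 m; q_5 = 0.34 × 0.66 × 0.965 = 0.2165 m³/s
Stations 1, 6 contribute zero (depth or velocity is 0).
Q = Σ qᵢ = 1.636 m³/s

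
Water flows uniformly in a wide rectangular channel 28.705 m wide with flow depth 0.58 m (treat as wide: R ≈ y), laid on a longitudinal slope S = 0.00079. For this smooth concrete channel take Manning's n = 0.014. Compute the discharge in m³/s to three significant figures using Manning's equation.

A = b·y = 28.705 × 0.58 = 16.65 m²
Wide channel: R ≈ y = 0.58 m
Q = (1/n)·A·R^(2/3)·S^(1/2) = (1/0.014) × 16.65 × 0.5800^(2/3) × 0.00079^(1/2) = 23.25 m³/s

23.2 m³/s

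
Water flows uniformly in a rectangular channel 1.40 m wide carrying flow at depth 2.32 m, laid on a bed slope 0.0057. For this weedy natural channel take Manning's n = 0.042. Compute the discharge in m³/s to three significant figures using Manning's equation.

A = b·y = 1.40 × 2.32 = 3.248 m²
P = b + 2y = 1.40 + 2×2.32 = 6.040 m
R = A/P = 3.248/6.040 = 0.5377 m
Q = (1/n)·A·R^(2/3)·S^(1/2) = (1/0.042) × 3.248 × 0.5377^(2/3) × 0.0057^(1/2) = 3.861 m³/s

3.86 m³/s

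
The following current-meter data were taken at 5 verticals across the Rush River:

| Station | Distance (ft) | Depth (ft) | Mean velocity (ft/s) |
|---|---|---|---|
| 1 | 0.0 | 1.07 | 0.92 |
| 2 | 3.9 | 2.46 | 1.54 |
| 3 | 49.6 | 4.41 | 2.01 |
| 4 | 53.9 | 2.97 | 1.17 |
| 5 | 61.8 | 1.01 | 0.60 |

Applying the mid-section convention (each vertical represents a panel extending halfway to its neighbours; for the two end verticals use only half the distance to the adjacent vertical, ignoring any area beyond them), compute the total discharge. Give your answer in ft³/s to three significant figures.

w_1 = (3.9 − 0.0)/2 = 1.95 ft; q_1 = 0.92 × 1.07 × 1.95 = 1.920 ft³/s
w_2 = (49.6 − 0.0)/2 = 24.8 ft; q_2 = 1.54 × 2.46 × 24.8 = 93.95 ft³/s
w_3 = (53.9 − 3.9)/2 = 25 ft; q_3 = 2.01 × 4.41 × 25 = 221.6 ft³/s
w_4 = (61.8 − 49.6)/2 = 6.1 ft; q_4 = 1.17 × 2.97 × 6.1 = 21.20 ft³/s
w_5 = (61.8 − 53.9)/2 = 3.95 ft; q_5 = 0.60 × 1.01 × 3.95 = 2.394 ft³/s
Q = Σ qᵢ = 341.1 ft³/s

341 ft³/s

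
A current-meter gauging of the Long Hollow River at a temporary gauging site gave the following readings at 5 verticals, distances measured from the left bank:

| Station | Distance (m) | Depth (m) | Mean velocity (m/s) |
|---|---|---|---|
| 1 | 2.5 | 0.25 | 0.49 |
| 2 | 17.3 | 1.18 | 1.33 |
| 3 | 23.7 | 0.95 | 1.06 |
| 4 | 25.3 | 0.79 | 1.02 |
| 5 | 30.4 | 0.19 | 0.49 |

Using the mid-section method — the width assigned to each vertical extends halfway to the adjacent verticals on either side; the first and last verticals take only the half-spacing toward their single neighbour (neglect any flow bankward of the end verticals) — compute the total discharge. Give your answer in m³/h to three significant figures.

w_1 = (17.3 − 2.5)/2 = 7.4 m; q_1 = 0.49 × 0.25 × 7.4 = 0.9065 m³/s
w_2 = (23.7 − 2.5)/2 = 10.6 m; q_2 = 1.33 × 1.18 × 10.6 = 16.64 m³/s
w_3 = (25.3 − 17.3)/2 = 4 m; q_3 = 1.06 × 0.95 × 4 = 4.028 m³/s
w_4 = (30.4 − 23.7)/2 = 3.35 m; q_4 = 1.02 × 0.79 × 3.35 = 2.699 m³/s
w_5 = (30.4 − 25.3)/2 = 2.55 m; q_5 = 0.49 × 0.19 × 2.55 = 0.2374 m³/s
Q = Σ qᵢ = 24.51 m³/s
= 24.51 × 3600 = 88230 m³/h

88200 m³/h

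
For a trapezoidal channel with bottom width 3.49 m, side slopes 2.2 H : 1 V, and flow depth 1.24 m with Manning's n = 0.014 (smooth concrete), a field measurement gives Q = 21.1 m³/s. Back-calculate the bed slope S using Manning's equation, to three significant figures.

0.00193

A = (b + z·y)·y = (3.49 + 2.2×1.24)×1.24 = 7.710 m²
P = b + 2y√(1+z²) = 3.49 + 2×1.24×√(1+2.2²) = 9.483 m
R = A/P = 7.710/9.483 = 0.8131 m
S = (Q·n / (1·A·R^(2/3)))² = (21.1×0.014 / (1×7.710×0.8711))² = 0.001934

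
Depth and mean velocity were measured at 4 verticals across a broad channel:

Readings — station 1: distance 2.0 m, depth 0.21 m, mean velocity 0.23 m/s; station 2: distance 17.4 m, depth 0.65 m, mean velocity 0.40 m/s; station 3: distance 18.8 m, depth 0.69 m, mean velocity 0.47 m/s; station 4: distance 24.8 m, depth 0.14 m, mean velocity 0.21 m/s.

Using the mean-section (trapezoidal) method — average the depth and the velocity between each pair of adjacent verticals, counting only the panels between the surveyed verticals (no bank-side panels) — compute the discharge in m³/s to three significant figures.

3.34 m³/s

Panel 1-2: Δb = 15.4 m, d̄ = (0.21+0.65)/2 = 0.43, v̄ = (0.23+0.40)/2 = 0.315 → q = 15.4×0.43×0.315 = 2.086 m³/s
Panel 2-3: Δb = 1.4 m, d̄ = (0.65+0.69)/2 = 0.67, v̄ = (0.40+0.47)/2 = 0.435 → q = 1.4×0.67×0.435 = 0.4080 m³/s
Panel 3-4: Δb = 6 m, d̄ = (0.69+0.14)/2 = 0.415, v̄ = (0.47+0.21)/2 = 0.34 → q = 6×0.415×0.34 = 0.8466 m³/s
Q = Σ q = 3.341 m³/s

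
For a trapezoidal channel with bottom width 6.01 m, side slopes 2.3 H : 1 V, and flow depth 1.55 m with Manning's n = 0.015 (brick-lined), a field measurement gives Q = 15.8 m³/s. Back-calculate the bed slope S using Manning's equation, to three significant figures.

0.000231

A = (b + z·y)·y = (6.01 + 2.3×1.55)×1.55 = 14.84 m²
P = b + 2y√(1+z²) = 6.01 + 2×1.55×√(1+2.3²) = 13.78 m
R = A/P = 14.84/13.78 = 1.077 m
S = (Q·n / (1·A·R^(2/3)))² = (15.8×0.015 / (1×14.84×1.050))² = 0.0002311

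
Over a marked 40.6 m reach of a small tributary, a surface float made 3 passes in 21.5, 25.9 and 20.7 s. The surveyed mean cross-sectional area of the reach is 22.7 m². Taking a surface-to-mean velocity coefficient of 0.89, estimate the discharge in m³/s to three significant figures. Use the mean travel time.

t̄ = (21.5 + 25.9 + 20.7) / 3 = 22.7 s
v_surface = L / t̄ = 40.6 / 22.7 = 1.789 m/s
v_mean = 0.89 × 1.789 = 1.592 m/s
Q = A × v_mean = 22.7 × 1.592 = 36.13 m³/s

36.1 m³/s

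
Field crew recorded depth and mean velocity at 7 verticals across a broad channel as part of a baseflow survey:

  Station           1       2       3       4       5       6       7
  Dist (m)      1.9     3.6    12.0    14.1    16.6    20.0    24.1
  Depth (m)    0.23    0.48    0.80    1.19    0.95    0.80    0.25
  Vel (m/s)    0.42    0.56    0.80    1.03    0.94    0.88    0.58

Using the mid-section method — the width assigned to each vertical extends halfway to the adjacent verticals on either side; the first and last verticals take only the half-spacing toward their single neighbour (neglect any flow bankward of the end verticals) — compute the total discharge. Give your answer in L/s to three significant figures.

w_1 = (3.6 − 1.9)/2 = 0.85 m; q_1 = 0.42 × 0.23 × 0.85 = 0.08211 m³/s
w_2 = (12.0 − 1.9)/2 = 5.05 m; q_2 = 0.56 × 0.48 × 5.05 = 1.357 m³/s
w_3 = (14.1 − 3.6)/2 = 5.25 m; q_3 = 0.80 × 0.80 × 5.25 = 3.360 m³/s
w_4 = (16.6 − 12.0)/2 = 2.3 m; q_4 = 1.03 × 1.19 × 2.3 = 2.819 m³/s
w_5 = (20.0 − 14.1)/2 = 2.95 m; q_5 = 0.94 × 0.95 × 2.95 = 2.634 m³/s
w_6 = (24.1 − 16.6)/2 = 3.75 m; q_6 = 0.88 × 0.80 × 3.75 = 2.640 m³/s
w_7 = (24.1 − 20.0)/2 = 2.05 m; q_7 = 0.58 × 0.25 × 2.05 = 0.2973 m³/s
Q = Σ qᵢ = 13.19 m³/s
= 13.19 × 1000 = 13190 L/s

13200 L/s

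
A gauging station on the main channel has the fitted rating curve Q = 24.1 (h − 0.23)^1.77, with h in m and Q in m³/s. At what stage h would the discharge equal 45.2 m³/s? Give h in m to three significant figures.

1.66 m

h − h₀ = (Q/C)^(1/b) = (45.2/24.1)^(1/1.77) = 1.427 m
h = 0.23 + 1.427 = 1.657 m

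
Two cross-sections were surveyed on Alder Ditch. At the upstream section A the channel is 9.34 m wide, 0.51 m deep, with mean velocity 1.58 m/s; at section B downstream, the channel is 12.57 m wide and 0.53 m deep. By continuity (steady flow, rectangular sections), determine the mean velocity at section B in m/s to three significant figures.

1.13 m/s

Q = A₁V₁ = (9.34×0.51) × 1.58 = 7.526 m³/s
A₂ = 12.57 × 0.53 = 6.662 m²
V₂ = Q/A₂ = 7.526/6.662 = 1.130 m/s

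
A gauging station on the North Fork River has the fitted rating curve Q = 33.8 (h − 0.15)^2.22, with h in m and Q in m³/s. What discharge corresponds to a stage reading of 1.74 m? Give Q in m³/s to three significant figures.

Q = 33.8 × (1.74 − 0.15)^2.22 = 33.8 × 1.59^2.22 = 94.63 m³/s

94.6 m³/s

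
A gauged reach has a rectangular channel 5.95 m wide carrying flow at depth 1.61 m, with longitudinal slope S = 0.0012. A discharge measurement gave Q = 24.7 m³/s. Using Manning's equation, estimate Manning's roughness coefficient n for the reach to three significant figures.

A = b·y = 5.95 × 1.61 = 9.580 m²
P = b + 2y = 5.95 + 2×1.61 = 9.170 m
R = A/P = 9.580/9.170 = 1.045 m
n = (1/Q)·A·R^(2/3)·S^(1/2) = (1/24.7) × 9.580 × 1.030 × 0.03464 = 0.01383

0.0138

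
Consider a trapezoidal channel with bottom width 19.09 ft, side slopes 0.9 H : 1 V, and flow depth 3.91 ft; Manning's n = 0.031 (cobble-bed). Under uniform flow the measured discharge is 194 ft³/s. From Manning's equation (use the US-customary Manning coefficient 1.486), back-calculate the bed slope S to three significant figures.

A = (b + z·y)·y = (19.09 + 0.9×3.91)×3.91 = 88.40 ft²
P = b + 2y√(1+z²) = 19.09 + 2×3.91×√(1+0.9²) = 29.61 ft
R = A/P = 88.40/29.61 = 2.985 ft
S = (Q·n / (1.486·A·R^(2/3)))² = (194×0.031 / (1.486×88.40×2.073))² = 0.0004876

0.000488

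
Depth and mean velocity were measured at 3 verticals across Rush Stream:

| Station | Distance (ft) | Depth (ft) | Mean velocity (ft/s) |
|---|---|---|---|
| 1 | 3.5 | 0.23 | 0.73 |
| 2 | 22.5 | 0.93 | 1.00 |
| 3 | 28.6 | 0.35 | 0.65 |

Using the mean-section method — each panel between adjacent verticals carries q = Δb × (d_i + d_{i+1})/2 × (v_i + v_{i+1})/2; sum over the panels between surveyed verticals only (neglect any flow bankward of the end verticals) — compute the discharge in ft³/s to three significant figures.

Panel 1-2: Δb = 19 ft, d̄ = (0.23+0.93)/2 = 0.58, v̄ = (0.73+1.00)/2 = 0.865 → q = 19×0.58×0.865 = 9.532 ft³/s
Panel 2-3: Δb = 6.1 ft, d̄ = (0.93+0.35)/2 = 0.64, v̄ = (1.00+0.65)/2 = 0.825 → q = 6.1×0.64×0.825 = 3.221 ft³/s
Q = Σ q = 12.75 ft³/s

12.8 ft³/s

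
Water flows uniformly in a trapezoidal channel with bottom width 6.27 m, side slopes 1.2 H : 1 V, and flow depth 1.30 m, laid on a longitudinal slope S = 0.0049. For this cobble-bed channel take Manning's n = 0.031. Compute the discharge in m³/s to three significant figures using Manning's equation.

22.8 m³/s

A = (b + z·y)·y = (6.27 + 1.2×1.30)×1.30 = 10.18 m²
P = b + 2y√(1+z²) = 6.27 + 2×1.30×√(1+1.2²) = 10.33 m
R = A/P = 10.18/10.33 = 0.9853 m
Q = (1/n)·A·R^(2/3)·S^(1/2) = (1/0.031) × 10.18 × 0.9853^(2/3) × 0.0049^(1/2) = 22.76 m³/s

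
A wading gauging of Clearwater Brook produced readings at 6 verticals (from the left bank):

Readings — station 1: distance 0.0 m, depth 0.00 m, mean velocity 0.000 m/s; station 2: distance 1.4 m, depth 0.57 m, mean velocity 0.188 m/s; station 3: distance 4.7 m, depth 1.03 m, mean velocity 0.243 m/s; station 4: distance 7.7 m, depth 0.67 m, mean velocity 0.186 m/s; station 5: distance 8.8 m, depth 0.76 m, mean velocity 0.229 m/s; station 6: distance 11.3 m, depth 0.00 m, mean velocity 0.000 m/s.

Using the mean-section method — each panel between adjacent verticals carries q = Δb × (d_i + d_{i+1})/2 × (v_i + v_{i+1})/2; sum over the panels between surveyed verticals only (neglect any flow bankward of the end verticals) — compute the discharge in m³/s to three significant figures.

1.43 m³/s

Panel 1-2: Δb = 1.4 m, d̄ = (0.00+0.57)/2 = 0.285, v̄ = (0.000+0.188)/2 = 0.094 → q = 1.4×0.285×0.094 = 0.03751 m³/s
Panel 2-3: Δb = 3.3 m, d̄ = (0.57+1.03)/2 = 0.8, v̄ = (0.188+0.243)/2 = 0.2155 → q = 3.3×0.8×0.2155 = 0.5689 m³/s
Panel 3-4: Δb = 3 m, d̄ = (1.03+0.67)/2 = 0.85, v̄ = (0.243+0.186)/2 = 0.2145 → q = 3×0.85×0.2145 = 0.5470 m³/s
Panel 4-5: Δb = 1.1 m, d̄ = (0.67+0.76)/2 = 0.715, v̄ = (0.186+0.229)/2 = 0.2075 → q = 1.1×0.715×0.2075 = 0.1632 m³/s
Panel 5-6: Δb = 2.5 m, d̄ = (0.76+0.00)/2 = 0.38, v̄ = (0.229+0.000)/2 = 0.1145 → q = 2.5×0.38×0.1145 = 0.1088 m³/s
Q = Σ q = 1.425 m³/s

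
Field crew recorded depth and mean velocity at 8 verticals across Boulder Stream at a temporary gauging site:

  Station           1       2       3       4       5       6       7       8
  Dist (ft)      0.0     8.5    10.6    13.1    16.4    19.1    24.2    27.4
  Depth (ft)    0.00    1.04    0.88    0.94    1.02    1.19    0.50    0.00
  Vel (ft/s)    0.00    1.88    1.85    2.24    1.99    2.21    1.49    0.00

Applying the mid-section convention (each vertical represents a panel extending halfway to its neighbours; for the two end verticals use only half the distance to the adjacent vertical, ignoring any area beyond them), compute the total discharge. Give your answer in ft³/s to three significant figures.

w_2 = (10.6 − 0.0)/2 = 5.3 ft; q_2 = 1.88 × 1.04 × 5.3 = 10.36 ft³/s
w_3 = (13.1 − 8.5)/2 = 2.3 ft; q_3 = 1.85 × 0.88 × 2.3 = 3.744 ft³/s
w_4 = (16.4 − 10.6)/2 = 2.9 ft; q_4 = 2.24 × 0.94 × 2.9 = 6.106 ft³/s
w_5 = (19.1 − 13.1)/2 = 3 ft; q_5 = 1.99 × 1.02 × 3 = 6.089 ft³/s
w_6 = (24.2 − 16.4)/2 = 3.9 ft; q_6 = 2.21 × 1.19 × 3.9 = 10.26 ft³/s
w_7 = (27.4 − 19.1)/2 = 4.15 ft; q_7 = 1.49 × 0.50 × 4.15 = 3.092 ft³/s
Stations 1, 8 contribute zero (depth or velocity is 0).
Q = Σ qᵢ = 39.65 ft³/s

39.7 ft³/s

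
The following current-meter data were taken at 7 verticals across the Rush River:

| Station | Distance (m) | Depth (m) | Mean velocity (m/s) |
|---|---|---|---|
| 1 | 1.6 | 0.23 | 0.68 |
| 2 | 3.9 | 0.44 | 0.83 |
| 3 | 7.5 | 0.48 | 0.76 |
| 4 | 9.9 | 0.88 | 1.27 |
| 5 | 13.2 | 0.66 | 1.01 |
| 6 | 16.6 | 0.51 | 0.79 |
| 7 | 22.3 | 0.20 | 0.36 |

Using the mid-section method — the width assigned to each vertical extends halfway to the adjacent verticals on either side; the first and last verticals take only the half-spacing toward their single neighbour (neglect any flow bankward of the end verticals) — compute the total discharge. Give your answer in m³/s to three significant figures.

9.81 m³/s

w_1 = (3.9 − 1.6)/2 = 1.15 m; q_1 = 0.68 × 0.23 × 1.15 = 0.1799 m³/s
w_2 = (7.5 − 1.6)/2 = 2.95 m; q_2 = 0.83 × 0.44 × 2.95 = 1.077 m³/s
w_3 = (9.9 − 3.9)/2 = 3 m; q_3 = 0.76 × 0.48 × 3 = 1.094 m³/s
w_4 = (13.2 − 7.5)/2 = 2.85 m; q_4 = 1.27 × 0.88 × 2.85 = 3.185 m³/s
w_5 = (16.6 − 9.9)/2 = 3.35 m; q_5 = 1.01 × 0.66 × 3.35 = 2.233 m³/s
w_6 = (22.3 − 13.2)/2 = 4.55 m; q_6 = 0.79 × 0.51 × 4.55 = 1.833 m³/s
w_7 = (22.3 − 16.6)/2 = 2.85 m; q_7 = 0.36 × 0.20 × 2.85 = 0.2052 m³/s
Q = Σ qᵢ = 9.808 m³/s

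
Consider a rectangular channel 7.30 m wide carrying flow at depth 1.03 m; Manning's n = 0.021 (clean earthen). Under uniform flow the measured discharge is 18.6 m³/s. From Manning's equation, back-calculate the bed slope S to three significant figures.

A = b·y = 7.30 × 1.03 = 7.519 m²
P = b + 2y = 7.30 + 2×1.03 = 9.360 m
R = A/P = 7.519/9.360 = 0.8033 m
S = (Q·n / (1·A·R^(2/3)))² = (18.6×0.021 / (1×7.519×0.8642))² = 0.003614

0.00361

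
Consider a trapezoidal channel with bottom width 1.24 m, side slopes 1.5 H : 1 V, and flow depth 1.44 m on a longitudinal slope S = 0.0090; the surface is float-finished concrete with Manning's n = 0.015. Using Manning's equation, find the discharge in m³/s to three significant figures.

A = (b + z·y)·y = (1.24 + 1.5×1.44)×1.44 = 4.896 m²
P = b + 2y√(1+z²) = 1.24 + 2×1.44×√(1+1.5²) = 6.432 m
R = A/P = 4.896/6.432 = 0.7612 m
Q = (1/n)·A·R^(2/3)·S^(1/2) = (1/0.015) × 4.896 × 0.7612^(2/3) × 0.0090^(1/2) = 25.81 m³/s

25.8 m³/s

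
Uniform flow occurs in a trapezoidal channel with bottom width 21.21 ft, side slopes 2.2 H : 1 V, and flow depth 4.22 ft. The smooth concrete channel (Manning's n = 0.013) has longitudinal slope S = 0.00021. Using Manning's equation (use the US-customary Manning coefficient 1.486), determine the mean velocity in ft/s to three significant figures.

3.52 ft/s

A = (b + z·y)·y = (21.21 + 2.2×4.22)×4.22 = 128.7 ft²
P = b + 2y√(1+z²) = 21.21 + 2×4.22×√(1+2.2²) = 41.61 ft
R = A/P = 128.7/41.61 = 3.093 ft
Q = (1.486/n)·A·R^(2/3)·S^(1/2) = (1.486/0.013) × 128.7 × 3.093^(2/3) × 0.00021^(1/2) = 452.5 ft³/s
V = Q/A = 452.5/128.7 = 3.516 ft/s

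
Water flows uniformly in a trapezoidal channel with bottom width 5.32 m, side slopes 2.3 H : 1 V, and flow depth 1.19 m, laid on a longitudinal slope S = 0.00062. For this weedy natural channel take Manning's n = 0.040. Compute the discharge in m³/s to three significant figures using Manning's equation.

A = (b + z·y)·y = (5.32 + 2.3×1.19)×1.19 = 9.588 m²
P = b + 2y√(1+z²) = 5.32 + 2×1.19×√(1+2.3²) = 11.29 m
R = A/P = 9.588/11.29 = 0.8493 m
Q = (1/n)·A·R^(2/3)·S^(1/2) = (1/0.040) × 9.588 × 0.8493^(2/3) × 0.00062^(1/2) = 5.353 m³/s

5.35 m³/s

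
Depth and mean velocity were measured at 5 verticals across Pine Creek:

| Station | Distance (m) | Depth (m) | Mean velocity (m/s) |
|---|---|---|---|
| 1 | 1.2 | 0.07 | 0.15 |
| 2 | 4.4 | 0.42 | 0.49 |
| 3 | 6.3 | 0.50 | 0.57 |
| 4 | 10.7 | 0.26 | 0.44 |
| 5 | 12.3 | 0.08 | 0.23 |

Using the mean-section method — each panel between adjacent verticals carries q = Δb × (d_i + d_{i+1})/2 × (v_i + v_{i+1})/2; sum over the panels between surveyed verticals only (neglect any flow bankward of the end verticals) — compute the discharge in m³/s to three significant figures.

1.65 m³/s

Panel 1-2: Δb = 3.2 m, d̄ = (0.07+0.42)/2 = 0.245, v̄ = (0.15+0.49)/2 = 0.32 → q = 3.2×0.245×0.32 = 0.2509 m³/s
Panel 2-3: Δb = 1.9 m, d̄ = (0.42+0.50)/2 = 0.46, v̄ = (0.49+0.57)/2 = 0.53 → q = 1.9×0.46×0.53 = 0.4632 m³/s
Panel 3-4: Δb = 4.4 m, d̄ = (0.50+0.26)/2 = 0.38, v̄ = (0.57+0.44)/2 = 0.505 → q = 4.4×0.38×0.505 = 0.8444 m³/s
Panel 4-5: Δb = 1.6 m, d̄ = (0.26+0.08)/2 = 0.17, v̄ = (0.44+0.23)/2 = 0.335 → q = 1.6×0.17×0.335 = 0.09112 m³/s
Q = Σ q = 1.650 m³/s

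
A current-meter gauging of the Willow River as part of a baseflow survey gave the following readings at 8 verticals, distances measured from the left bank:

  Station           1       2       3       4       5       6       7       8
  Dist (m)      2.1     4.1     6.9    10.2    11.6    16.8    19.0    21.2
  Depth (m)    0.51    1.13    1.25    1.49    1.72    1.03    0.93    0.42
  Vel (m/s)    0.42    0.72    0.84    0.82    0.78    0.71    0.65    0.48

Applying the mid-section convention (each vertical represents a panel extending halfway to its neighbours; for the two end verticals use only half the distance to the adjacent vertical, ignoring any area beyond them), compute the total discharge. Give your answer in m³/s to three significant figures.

16.9 m³/s

w_1 = (4.1 − 2.1)/2 = 1 m; q_1 = 0.42 × 0.51 × 1 = 0.2142 m³/s
w_2 = (6.9 − 2.1)/2 = 2.4 m; q_2 = 0.72 × 1.13 × 2.4 = 1.953 m³/s
w_3 = (10.2 − 4.1)/2 = 3.05 m; q_3 = 0.84 × 1.25 × 3.05 = 3.203 m³/s
w_4 = (11.6 − 6.9)/2 = 2.35 m; q_4 = 0.82 × 1.49 × 2.35 = 2.871 m³/s
w_5 = (16.8 − 10.2)/2 = 3.3 m; q_5 = 0.78 × 1.72 × 3.3 = 4.427 m³/s
w_6 = (19.0 − 11.6)/2 = 3.7 m; q_6 = 0.71 × 1.03 × 3.7 = 2.706 m³/s
w_7 = (21.2 − 16.8)/2 = 2.2 m; q_7 = 0.65 × 0.93 × 2.2 = 1.330 m³/s
w_8 = (21.2 − 19.0)/2 = 1.1 m; q_8 = 0.48 × 0.42 × 1.1 = 0.2218 m³/s
Q = Σ qᵢ = 16.93 m³/s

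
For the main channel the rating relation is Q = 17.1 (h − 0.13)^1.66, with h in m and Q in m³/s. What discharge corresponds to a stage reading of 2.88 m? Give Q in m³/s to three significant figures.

Q = 17.1 × (2.88 − 0.13)^1.66 = 17.1 × 2.75^1.66 = 91.68 m³/s

91.7 m³/s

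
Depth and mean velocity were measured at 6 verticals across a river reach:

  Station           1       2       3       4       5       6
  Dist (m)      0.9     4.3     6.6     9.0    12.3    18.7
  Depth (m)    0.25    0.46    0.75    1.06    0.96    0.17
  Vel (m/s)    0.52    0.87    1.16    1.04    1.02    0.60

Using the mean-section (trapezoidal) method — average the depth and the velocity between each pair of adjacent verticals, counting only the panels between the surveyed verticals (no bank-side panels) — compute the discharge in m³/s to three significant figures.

Panel 1-2: Δb = 3.4 m, d̄ = (0.25+0.46)/2 = 0.355, v̄ = (0.52+0.87)/2 = 0.695 → q = 3.4×0.355×0.695 = 0.8389 m³/s
Panel 2-3: Δb = 2.3 m, d̄ = (0.46+0.75)/2 = 0.605, v̄ = (0.87+1.16)/2 = 1.015 → q = 2.3×0.605×1.015 = 1.412 m³/s
Panel 3-4: Δb = 2.4 m, d̄ = (0.75+1.06)/2 = 0.905, v̄ = (1.16+1.04)/2 = 1.1 → q = 2.4×0.905×1.1 = 2.389 m³/s
Panel 4-5: Δb = 3.3 m, d̄ = (1.06+0.96)/2 = 1.01, v̄ = (1.04+1.02)/2 = 1.03 → q = 3.3×1.01×1.03 = 3.433 m³/s
Panel 5-6: Δb = 6.4 m, d̄ = (0.96+0.17)/2 = 0.565, v̄ = (1.02+0.60)/2 = 0.81 → q = 6.4×0.565×0.81 = 2.929 m³/s
Q = Σ q = 11.00 m³/s

11.0 m³/s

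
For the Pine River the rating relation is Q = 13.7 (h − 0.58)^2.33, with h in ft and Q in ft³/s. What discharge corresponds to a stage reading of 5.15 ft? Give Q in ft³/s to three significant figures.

Q = 13.7 × (5.15 − 0.58)^2.33 = 13.7 × 4.57^2.33 = 472.4 ft³/s

472 ft³/s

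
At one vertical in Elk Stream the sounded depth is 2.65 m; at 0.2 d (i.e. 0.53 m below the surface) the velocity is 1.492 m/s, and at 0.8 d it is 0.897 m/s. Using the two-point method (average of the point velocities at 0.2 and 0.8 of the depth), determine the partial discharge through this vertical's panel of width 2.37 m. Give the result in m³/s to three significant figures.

7.50 m³/s

v̄ = (1.492 + 0.897) / 2 = 1.195 m/s
q = v̄ × d × w = 1.195 × 2.65 × 2.37 = 7.502 m³/s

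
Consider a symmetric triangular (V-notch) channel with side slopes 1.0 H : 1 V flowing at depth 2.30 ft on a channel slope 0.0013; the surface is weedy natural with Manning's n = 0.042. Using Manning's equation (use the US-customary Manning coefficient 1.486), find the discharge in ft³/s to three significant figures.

A = z·y² = 1.0×2.30² = 5.290 ft²
P = 2y√(1+z²) = 2×2.30×√(1+1.0²) = 6.505 ft
R = A/P = 5.290/6.505 = 0.8132 ft
Q = (1.486/n)·A·R^(2/3)·S^(1/2) = (1.486/0.042) × 5.290 × 0.8132^(2/3) × 0.0013^(1/2) = 5.879 ft³/s

5.88 ft³/s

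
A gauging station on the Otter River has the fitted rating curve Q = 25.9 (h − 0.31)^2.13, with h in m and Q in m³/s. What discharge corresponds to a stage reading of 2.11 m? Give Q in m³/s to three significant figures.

Q = 25.9 × (2.11 − 0.31)^2.13 = 25.9 × 1.8^2.13 = 90.58 m³/s

90.6 m³/s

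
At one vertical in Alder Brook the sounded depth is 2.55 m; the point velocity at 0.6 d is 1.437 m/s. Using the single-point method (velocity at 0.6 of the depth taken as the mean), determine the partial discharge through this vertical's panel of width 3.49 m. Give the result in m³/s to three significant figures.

12.8 m³/s

v̄ = v₀.₆ = 1.437 m/s
q = v̄ × d × w = 1.437 × 2.55 × 3.49 = 12.79 m³/s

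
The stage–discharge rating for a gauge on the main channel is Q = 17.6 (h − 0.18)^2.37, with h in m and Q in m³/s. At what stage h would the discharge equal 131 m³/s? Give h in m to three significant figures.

2.51 m

h − h₀ = (Q/C)^(1/b) = (131/17.6)^(1/2.37) = 2.333 m
h = 0.18 + 2.333 = 2.513 m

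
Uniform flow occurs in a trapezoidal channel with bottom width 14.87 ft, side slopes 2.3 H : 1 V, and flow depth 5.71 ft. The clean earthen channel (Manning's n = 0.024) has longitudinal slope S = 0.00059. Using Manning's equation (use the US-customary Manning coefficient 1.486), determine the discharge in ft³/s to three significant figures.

573 ft³/s

A = (b + z·y)·y = (14.87 + 2.3×5.71)×5.71 = 159.9 ft²
P = b + 2y√(1+z²) = 14.87 + 2×5.71×√(1+2.3²) = 43.51 ft
R = A/P = 159.9/43.51 = 3.675 ft
Q = (1.486/n)·A·R^(2/3)·S^(1/2) = (1.486/0.024) × 159.9 × 3.675^(2/3) × 0.00059^(1/2) = 572.7 ft³/s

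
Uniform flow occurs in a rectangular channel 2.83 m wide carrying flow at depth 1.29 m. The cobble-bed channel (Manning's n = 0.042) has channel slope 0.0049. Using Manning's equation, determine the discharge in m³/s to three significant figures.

A = b·y = 2.83 × 1.29 = 3.651 m²
P = b + 2y = 2.83 + 2×1.29 = 5.410 m
R = A/P = 3.651/5.410 = 0.6748 m
Q = (1/n)·A·R^(2/3)·S^(1/2) = (1/0.042) × 3.651 × 0.6748^(2/3) × 0.0049^(1/2) = 4.681 m³/s

4.68 m³/s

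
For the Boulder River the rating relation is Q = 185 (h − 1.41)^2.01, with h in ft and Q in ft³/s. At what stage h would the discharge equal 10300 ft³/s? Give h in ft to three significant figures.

h − h₀ = (Q/C)^(1/b) = (10300/185)^(1/2.01) = 7.387 ft
h = 1.41 + 7.387 = 8.797 ft

8.80 ft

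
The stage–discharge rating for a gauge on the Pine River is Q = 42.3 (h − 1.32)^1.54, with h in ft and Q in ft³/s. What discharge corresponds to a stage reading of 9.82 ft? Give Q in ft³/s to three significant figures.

1140 ft³/s

Q = 42.3 × (9.82 − 1.32)^1.54 = 42.3 × 8.5^1.54 = 1142 ft³/s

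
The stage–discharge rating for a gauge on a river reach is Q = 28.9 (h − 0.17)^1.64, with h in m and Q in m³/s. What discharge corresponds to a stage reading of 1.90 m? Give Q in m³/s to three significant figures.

71.0 m³/s

Q = 28.9 × (1.90 − 0.17)^1.64 = 28.9 × 1.73^1.64 = 71.01 m³/s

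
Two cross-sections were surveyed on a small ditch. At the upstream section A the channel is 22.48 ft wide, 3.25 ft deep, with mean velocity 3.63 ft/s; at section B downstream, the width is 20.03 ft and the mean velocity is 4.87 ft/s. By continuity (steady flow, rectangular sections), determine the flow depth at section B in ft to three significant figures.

Q = A₁V₁ = (22.48×3.25) × 3.63 = 265.2 ft³/s
d₂ = Q/(b₂ V₂) = 265.2/(20.03×4.87) = 2.719 ft

2.72 ft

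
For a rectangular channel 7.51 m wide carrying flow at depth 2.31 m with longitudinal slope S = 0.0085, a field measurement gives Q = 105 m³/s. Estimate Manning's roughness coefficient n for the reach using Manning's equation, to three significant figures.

A = b·y = 7.51 × 2.31 = 17.35 m²
P = b + 2y = 7.51 + 2×2.31 = 12.13 m
R = A/P = 17.35/12.13 = 1.430 m
n = (1/Q)·A·R^(2/3)·S^(1/2) = (1/105) × 17.35 × 1.269 × 0.09220 = 0.01934

0.0193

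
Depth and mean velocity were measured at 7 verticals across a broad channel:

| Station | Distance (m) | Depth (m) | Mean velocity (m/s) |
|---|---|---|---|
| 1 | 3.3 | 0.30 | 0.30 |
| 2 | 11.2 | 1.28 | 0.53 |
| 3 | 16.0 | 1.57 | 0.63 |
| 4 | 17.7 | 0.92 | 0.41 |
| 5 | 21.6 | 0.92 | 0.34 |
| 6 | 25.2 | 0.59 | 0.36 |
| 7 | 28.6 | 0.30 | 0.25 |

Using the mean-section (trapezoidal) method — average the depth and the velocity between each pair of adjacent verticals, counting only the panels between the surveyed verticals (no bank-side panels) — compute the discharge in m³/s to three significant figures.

Panel 1-2: Δb = 7.9 m, d̄ = (0.30+1.28)/2 = 0.79, v̄ = (0.30+0.53)/2 = 0.415 → q = 7.9×0.79×0.415 = 2.590 m³/s
Panel 2-3: Δb = 4.8 m, d̄ = (1.28+1.57)/2 = 1.425, v̄ = (0.53+0.63)/2 = 0.58 → q = 4.8×1.425×0.58 = 3.967 m³/s
Panel 3-4: Δb = 1.7 m, d̄ = (1.57+0.92)/2 = 1.245, v̄ = (0.63+0.41)/2 = 0.52 → q = 1.7×1.245×0.52 = 1.101 m³/s
Panel 4-5: Δb = 3.9 m, d̄ = (0.92+0.92)/2 = 0.92, v̄ = (0.41+0.34)/2 = 0.375 → q = 3.9×0.92×0.375 = 1.346 m³/s
Panel 5-6: Δb = 3.6 m, d̄ = (0.92+0.59)/2 = 0.755, v̄ = (0.34+0.36)/2 = 0.35 → q = 3.6×0.755×0.35 = 0.9513 m³/s
Panel 6-7: Δb = 3.4 m, d̄ = (0.59+0.30)/2 = 0.445, v̄ = (0.36+0.25)/2 = 0.305 → q = 3.4×0.445×0.305 = 0.4615 m³/s
Q = Σ q = 10.42 m³/s

10.4 m³/s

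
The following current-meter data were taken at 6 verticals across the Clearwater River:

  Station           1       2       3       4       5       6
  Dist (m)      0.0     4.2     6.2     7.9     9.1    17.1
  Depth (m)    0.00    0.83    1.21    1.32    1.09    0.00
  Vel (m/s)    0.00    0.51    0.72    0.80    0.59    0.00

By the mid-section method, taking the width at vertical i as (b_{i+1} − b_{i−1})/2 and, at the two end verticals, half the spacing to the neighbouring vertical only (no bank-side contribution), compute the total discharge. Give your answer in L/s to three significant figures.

w_2 = (6.2 − 0.0)/2 = 3.1 m; q_2 = 0.51 × 0.83 × 3.1 = 1.312 m³/s
w_3 = (7.9 − 4.2)/2 = 1.85 m; q_3 = 0.72 × 1.21 × 1.85 = 1.612 m³/s
w_4 = (9.1 − 6.2)/2 = 1.45 m; q_4 = 0.80 × 1.32 × 1.45 = 1.531 m³/s
w_5 = (17.1 − 7.9)/2 = 4.6 m; q_5 = 0.59 × 1.09 × 4.6 = 2.958 m³/s
Stations 1, 6 contribute zero (depth or velocity is 0).
Q = Σ qᵢ = 7.413 m³/s
= 7.413 × 1000 = 7413 L/s

7410 L/s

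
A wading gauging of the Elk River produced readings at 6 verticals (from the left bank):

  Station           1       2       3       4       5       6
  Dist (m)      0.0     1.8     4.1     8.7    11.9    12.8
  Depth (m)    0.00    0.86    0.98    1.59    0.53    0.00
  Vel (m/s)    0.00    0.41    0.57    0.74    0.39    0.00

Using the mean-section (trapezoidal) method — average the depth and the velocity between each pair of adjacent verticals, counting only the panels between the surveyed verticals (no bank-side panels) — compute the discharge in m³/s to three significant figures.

Panel 1-2: Δb = 1.8 m, d̄ = (0.00+0.86)/2 = 0.43, v̄ = (0.00+0.41)/2 = 0.205 → q = 1.8×0.43×0.205 = 0.1587 m³/s
Panel 2-3: Δb = 2.3 m, d̄ = (0.86+0.98)/2 = 0.92, v̄ = (0.41+0.57)/2 = 0.49 → q = 2.3×0.92×0.49 = 1.037 m³/s
Panel 3-4: Δb = 4.6 m, d̄ = (0.98+1.59)/2 = 1.285, v̄ = (0.57+0.74)/2 = 0.655 → q = 4.6×1.285×0.655 = 3.872 m³/s
Panel 4-5: Δb = 3.2 m, d̄ = (1.59+0.53)/2 = 1.06, v̄ = (0.74+0.39)/2 = 0.565 → q = 3.2×1.06×0.565 = 1.916 m³/s
Panel 5-6: Δb = 0.9 m, d̄ = (0.53+0.00)/2 = 0.265, v̄ = (0.39+0.00)/2 = 0.195 → q = 0.9×0.265×0.195 = 0.04651 m³/s
Q = Σ q = 7.030 m³/s

7.03 m³/s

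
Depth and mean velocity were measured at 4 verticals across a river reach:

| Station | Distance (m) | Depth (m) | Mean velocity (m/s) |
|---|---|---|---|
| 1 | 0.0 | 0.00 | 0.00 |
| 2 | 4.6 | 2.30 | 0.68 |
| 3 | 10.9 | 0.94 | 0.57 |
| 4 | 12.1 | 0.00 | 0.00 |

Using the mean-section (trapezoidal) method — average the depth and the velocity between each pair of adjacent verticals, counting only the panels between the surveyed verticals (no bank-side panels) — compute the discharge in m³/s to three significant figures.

Panel 1-2: Δb = 4.6 m, d̄ = (0.00+2.30)/2 = 1.15, v̄ = (0.00+0.68)/2 = 0.34 → q = 4.6×1.15×0.34 = 1.799 m³/s
Panel 2-3: Δb = 6.3 m, d̄ = (2.30+0.94)/2 = 1.62, v̄ = (0.68+0.57)/2 = 0.625 → q = 6.3×1.62×0.625 = 6.379 m³/s
Panel 3-4: Δb = 1.2 m, d̄ = (0.94+0.00)/2 = 0.47, v̄ = (0.57+0.00)/2 = 0.285 → q = 1.2×0.47×0.285 = 0.1607 m³/s
Q = Σ q = 8.338 m³/s

8.34 m³/s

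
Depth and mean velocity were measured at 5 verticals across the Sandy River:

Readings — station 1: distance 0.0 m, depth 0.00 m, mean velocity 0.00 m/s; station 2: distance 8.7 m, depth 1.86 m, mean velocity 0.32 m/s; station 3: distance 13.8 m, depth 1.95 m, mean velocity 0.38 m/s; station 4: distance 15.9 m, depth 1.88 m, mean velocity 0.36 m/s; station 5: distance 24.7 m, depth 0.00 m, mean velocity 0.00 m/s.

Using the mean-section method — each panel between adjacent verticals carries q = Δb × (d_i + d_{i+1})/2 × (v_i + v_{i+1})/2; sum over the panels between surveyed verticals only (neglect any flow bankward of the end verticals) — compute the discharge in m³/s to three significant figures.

7.67 m³/s

Panel 1-2: Δb = 8.7 m, d̄ = (0.00+1.86)/2 = 0.93, v̄ = (0.00+0.32)/2 = 0.16 → q = 8.7×0.93×0.16 = 1.295 m³/s
Panel 2-3: Δb = 5.1 m, d̄ = (1.86+1.95)/2 = 1.905, v̄ = (0.32+0.38)/2 = 0.35 → q = 5.1×1.905×0.35 = 3.400 m³/s
Panel 3-4: Δb = 2.1 m, d̄ = (1.95+1.88)/2 = 1.915, v̄ = (0.38+0.36)/2 = 0.37 → q = 2.1×1.915×0.37 = 1.488 m³/s
Panel 4-5: Δb = 8.8 m, d̄ = (1.88+0.00)/2 = 0.94, v̄ = (0.36+0.00)/2 = 0.18 → q = 8.8×0.94×0.18 = 1.489 m³/s
Q = Σ q = 7.672 m³/s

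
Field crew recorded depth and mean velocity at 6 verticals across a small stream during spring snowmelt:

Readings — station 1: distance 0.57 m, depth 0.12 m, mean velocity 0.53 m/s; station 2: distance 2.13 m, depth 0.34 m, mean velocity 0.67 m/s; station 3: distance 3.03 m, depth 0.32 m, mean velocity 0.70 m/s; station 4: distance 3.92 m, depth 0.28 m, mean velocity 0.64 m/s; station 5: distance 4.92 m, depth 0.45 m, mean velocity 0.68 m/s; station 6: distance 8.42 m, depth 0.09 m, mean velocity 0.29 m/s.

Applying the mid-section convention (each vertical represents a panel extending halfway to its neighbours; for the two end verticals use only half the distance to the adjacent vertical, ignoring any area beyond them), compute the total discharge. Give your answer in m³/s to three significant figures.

w_1 = (2.13 − 0.57)/2 = 0.78 m; q_1 = 0.53 × 0.12 × 0.78 = 0.04961 m³/s
w_2 = (3.03 − 0.57)/2 = 1.23 m; q_2 = 0.67 × 0.34 × 1.23 = 0.2802 m³/s
w_3 = (3.92 − 2.13)/2 = 0.895 m; q_3 = 0.70 × 0.32 × 0.895 = 0.2005 m³/s
w_4 = (4.92 − 3.03)/2 = 0.945 m; q_4 = 0.64 × 0.28 × 0.945 = 0.1693 m³/s
w_5 = (8.42 − 3.92)/2 = 2.25 m; q_5 = 0.68 × 0.45 × 2.25 = 0.6885 m³/s
w_6 = (8.42 − 4.92)/2 = 1.75 m; q_6 = 0.29 × 0.09 × 1.75 = 0.04568 m³/s
Q = Σ qᵢ = 1.434 m³/s

1.43 m³/s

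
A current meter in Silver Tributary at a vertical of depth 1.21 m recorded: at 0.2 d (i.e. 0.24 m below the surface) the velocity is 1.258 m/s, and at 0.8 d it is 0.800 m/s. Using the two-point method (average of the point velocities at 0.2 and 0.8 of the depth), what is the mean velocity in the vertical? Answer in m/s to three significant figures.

1.03 m/s

v̄ = (1.258 + 0.800) / 2 = 1.029 m/s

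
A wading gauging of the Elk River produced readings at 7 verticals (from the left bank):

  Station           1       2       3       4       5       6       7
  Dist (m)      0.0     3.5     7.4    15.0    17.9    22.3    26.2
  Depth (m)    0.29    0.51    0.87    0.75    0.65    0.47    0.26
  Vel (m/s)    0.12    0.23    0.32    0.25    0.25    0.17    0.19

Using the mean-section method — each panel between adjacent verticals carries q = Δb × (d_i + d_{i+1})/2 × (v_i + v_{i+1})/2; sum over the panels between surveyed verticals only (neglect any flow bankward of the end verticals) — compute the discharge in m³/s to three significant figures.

4.02 m³/s

Panel 1-2: Δb = 3.5 m, d̄ = (0.29+0.51)/2 = 0.4, v̄ = (0.12+0.23)/2 = 0.175 → q = 3.5×0.4×0.175 = 0.2450 m³/s
Panel 2-3: Δb = 3.9 m, d̄ = (0.51+0.87)/2 = 0.69, v̄ = (0.23+0.32)/2 = 0.275 → q = 3.9×0.69×0.275 = 0.7400 m³/s
Panel 3-4: Δb = 7.6 m, d̄ = (0.87+0.75)/2 = 0.81, v̄ = (0.32+0.25)/2 = 0.285 → q = 7.6×0.81×0.285 = 1.754 m³/s
Panel 4-5: Δb = 2.9 m, d̄ = (0.75+0.65)/2 = 0.7, v̄ = (0.25+0.25)/2 = 0.25 → q = 2.9×0.7×0.25 = 0.5075 m³/s
Panel 5-6: Δb = 4.4 m, d̄ = (0.65+0.47)/2 = 0.56, v̄ = (0.25+0.17)/2 = 0.21 → q = 4.4×0.56×0.21 = 0.5174 m³/s
Panel 6-7: Δb = 3.9 m, d̄ = (0.47+0.26)/2 = 0.365, v̄ = (0.17+0.19)/2 = 0.18 → q = 3.9×0.365×0.18 = 0.2562 m³/s
Q = Σ q = 4.021 m³/s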